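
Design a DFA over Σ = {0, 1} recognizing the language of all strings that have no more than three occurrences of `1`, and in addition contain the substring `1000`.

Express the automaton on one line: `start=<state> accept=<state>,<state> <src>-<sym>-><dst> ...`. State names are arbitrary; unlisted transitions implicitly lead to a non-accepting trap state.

start=S0 accept=S7,S11,S14 S0-0->S0 S0-1->S1 S1-0->S2 S1-1->S3 S2-0->S4 S2-1->S3 S3-0->S5 S3-1->S6 S4-0->S7 S4-1->S3 S5-0->S8 S5-1->S6 S6-0->S9 S6-1->S10 S7-0->S7 S7-1->S11 S8-0->S11 S8-1->S6 S9-0->S12 S9-1->S10 S10-0->S13 S10-1->S10 S11-0->S11 S11-1->S14 S12-0->S14 S12-1->S10 S13-0->S15 S13-1->S10 S14-0->S14 S14-1->S16 S15-0->S16 S15-1->S10 S16-0->S16 S16-1->S16

Handle the two conditions separately and then intersect. One (5 states) tracks the count of `1`s, saturating at 4; the other (5 states) tracks whether and how much of `1000` has been seen. Each combined state is a pair, one component from each; accept when both components accept.
17 states suffice.
          0    1  
>  S0     S0   S1 
   S1     S2   S3 
   S2     S4   S3 
   S3     S5   S6 
   S4     S7   S3 
   S5     S8   S6 
   S6     S9  S10 
 * S7     S7  S11 
   S8    S11   S6 
   S9    S12  S10 
   S10   S13  S10 
 * S11   S11  S14 
   S12   S14  S10 
   S13   S15  S10 
 * S14   S14  S16 
   S15   S16  S10 
   S16   S16  S16 
(> = start, * = accepting)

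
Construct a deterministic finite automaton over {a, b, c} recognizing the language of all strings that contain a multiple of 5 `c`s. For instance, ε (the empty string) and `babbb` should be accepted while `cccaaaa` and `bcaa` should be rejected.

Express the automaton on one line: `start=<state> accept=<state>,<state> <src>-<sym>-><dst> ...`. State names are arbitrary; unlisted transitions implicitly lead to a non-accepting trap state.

start=s0 accept=s0 s0-a->s0 s0-b->s0 s0-c->s1 s1-a->s1 s1-b->s1 s1-c->s2 s2-a->s2 s2-b->s2 s2-c->s3 s3-a->s3 s3-b->s3 s3-c->s4 s4-a->s4 s4-b->s4 s4-c->s0

Keep the running count of `c`s modulo 5: each `c` advances along the cycle s0 → s1 → s2 → s3 → s4 → s0 while other symbols loop. Accept at s0.
5 states suffice.
        a   b   c  
>* s0   s0  s0  s1 
   s1   s1  s1  s2 
   s2   s2  s2  s3 
   s3   s3  s3  s4 
   s4   s4  s4  s0 
(> = start, * = accepting)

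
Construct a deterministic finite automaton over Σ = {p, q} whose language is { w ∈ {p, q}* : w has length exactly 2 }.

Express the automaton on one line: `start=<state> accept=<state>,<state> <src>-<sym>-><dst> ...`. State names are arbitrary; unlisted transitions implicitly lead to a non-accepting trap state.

start=s0 accept=s2 s0-p->s1 s0-q->s1 s1-p->s2 s1-q->s2 s2-p->s3 s2-q->s3 s3-p->s3 s3-q->s3

Count input length up to 3: every symbol moves from s0 toward s3, which means 'more than 2' and absorbs. Accept from {s2}.
4 states suffice.
        p   q  
>  s0   s1  s1 
   s1   s2  s2 
 * s2   s3  s3 
   s3   s3  s3 
(> = start, * = accepting)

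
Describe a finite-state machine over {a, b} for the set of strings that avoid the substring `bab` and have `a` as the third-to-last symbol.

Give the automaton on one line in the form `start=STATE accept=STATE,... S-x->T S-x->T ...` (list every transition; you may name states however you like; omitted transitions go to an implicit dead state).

Build one automaton per condition and run them in lockstep. The first has 4 states tracking partial matches of the forbidden pattern `bab`; the second has 15 states tracking the last 3 symbols read. A product state is a pair (one from each), accepting exactly when both do. Equivalent product states are then merged.
An 11-state machine:
          a    b  
>  S0     S1   S2 
   S1     S3   S4 
   S2     S5   S2 
   S3     S6   S7 
   S4     S8   S9 
   S5     S3  S10 
 * S6     S6   S7 
 * S7     S8   S9 
 * S8     S3  S10 
 * S9     S5   S2 
   S10   S10  S10 
(> = start, * = accepting)

start=S0 accept=S6,S7,S8,S9 S0-a->S1 S0-b->S2 S1-a->S3 S1-b->S4 S2-a->S5 S2-b->S2 S3-a->S6 S3-b->S7 S4-a->S8 S4-b->S9 S5-a->S3 S5-b->S10 S6-a->S6 S6-b->S7 S7-a->S8 S7-b->S9 S8-a->S3 S8-b->S10 S9-a->S5 S9-b->S2 S10-a->S10 S10-b->S10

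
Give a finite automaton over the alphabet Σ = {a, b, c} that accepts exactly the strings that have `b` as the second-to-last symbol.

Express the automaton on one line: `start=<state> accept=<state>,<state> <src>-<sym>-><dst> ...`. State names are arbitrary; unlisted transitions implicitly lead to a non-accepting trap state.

start=q0 accept=q7,q8,q9 q0-a->q1 q0-b->q2 q0-c->q3 q1-a->q4 q1-b->q5 q1-c->q6 q2-a->q7 q2-b->q8 q2-c->q9 q3-a->q10 q3-b->q11 q3-c->q12 q4-a->q4 q4-b->q5 q4-c->q6 q5-a->q7 q5-b->q8 q5-c->q9 q6-a->q10 q6-b->q11 q6-c->q12 q7-a->q4 q7-b->q5 q7-c->q6 q8-a->q7 q8-b->q8 q8-c->q9 q9-a->q10 q9-b->q11 q9-c->q12 q10-a->q4 q10-b->q5 q10-c->q6 q11-a->q7 q11-b->q8 q11-c->q9 q12-a->q10 q12-b->q11 q12-c->q12

A DFA must remember the last 2 symbols (since which symbol is second-to-last isn't known until the input ends). Use one state per possible window of the last ≤2 symbols; accept from those whose window starts with `b`.
13 states suffice.
          a    b    c  
>  q0     q1   q2   q3 
   q1     q4   q5   q6 
   q2     q7   q8   q9 
   q3    q10  q11  q12 
   q4     q4   q5   q6 
   q5     q7   q8   q9 
   q6    q10  q11  q12 
 * q7     q4   q5   q6 
 * q8     q7   q8   q9 
 * q9    q10  q11  q12 
   q10    q4   q5   q6 
   q11    q7   q8   q9 
   q12   q10  q11  q12 
(> = start, * = accepting)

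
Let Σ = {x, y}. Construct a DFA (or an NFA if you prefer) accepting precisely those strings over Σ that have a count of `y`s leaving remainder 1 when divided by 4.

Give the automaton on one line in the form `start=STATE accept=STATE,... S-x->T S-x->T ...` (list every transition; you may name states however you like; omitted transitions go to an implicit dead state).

start=S0 accept=S1 S0-x->S0 S0-y->S1 S1-x->S1 S1-y->S2 S2-x->S2 S2-y->S3 S3-x->S3 S3-y->S0

Keep the running count of `y`s modulo 4: each `y` advances along the cycle S0 → S1 → S2 → S3 → S0 while other symbols loop. Accept at S1.
4 states suffice.
        x   y  
>  S0   S0  S1 
 * S1   S1  S2 
   S2   S2  S3 
   S3   S3  S0 
(> = start, * = accepting)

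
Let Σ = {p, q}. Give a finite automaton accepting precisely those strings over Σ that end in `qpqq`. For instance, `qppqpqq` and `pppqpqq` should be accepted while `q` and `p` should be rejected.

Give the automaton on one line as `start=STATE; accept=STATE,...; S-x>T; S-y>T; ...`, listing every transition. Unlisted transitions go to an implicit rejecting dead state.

Let each state record the length of the longest suffix of the input read so far that is also a prefix of `qpqq`. s1 means the last symbol is `q`; s2 means the last 2 symbols are `qp`; s3 means the last 3 symbols are `qpq`; s4 means the last 4 symbols are `qpqq`. Accept only at s4, where the string currently ends in `qpqq`.
A 5-state machine:
        p   q  
>  s0   s0  s1 
   s1   s2  s1 
   s2   s0  s3 
   s3   s2  s4 
 * s4   s2  s1 
(> = start, * = accepting)

start=s0; accept=s4; s0-p>s0; s0-q>s1; s1-p>s2; s1-q>s1; s2-p>s0; s2-q>s3; s3-p>s2; s3-q>s4; s4-p>s2; s4-q>s1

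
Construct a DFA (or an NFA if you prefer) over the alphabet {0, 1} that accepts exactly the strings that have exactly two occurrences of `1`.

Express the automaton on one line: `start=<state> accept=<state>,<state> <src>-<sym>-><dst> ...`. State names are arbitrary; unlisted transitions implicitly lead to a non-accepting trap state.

start=q0 accept=q2 q0-0->q0 q0-1->q1 q1-0->q1 q1-1->q2 q2-0->q2 q2-1->q3 q3-0->q3 q3-1->q3

Only the number of `1`s matters, and only up to 3. Make a chain q0 → q1 → q2 → q3 advanced by each `1` (with q3 absorbing); every other symbol self-loops. The accepting set is {q2}.
        0   1  
>  q0   q0  q1 
   q1   q1  q2 
 * q2   q2  q3 
   q3   q3  q3 
(> = start, * = accepting)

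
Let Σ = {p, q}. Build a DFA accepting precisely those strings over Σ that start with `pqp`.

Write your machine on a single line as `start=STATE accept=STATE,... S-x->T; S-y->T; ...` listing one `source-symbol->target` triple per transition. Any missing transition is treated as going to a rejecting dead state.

Walk along `pqp` while the input agrees: from A take `p` to B, and so on. Any deviation drops to the rejecting sink E. Once D is reached the prefix is confirmed and every continuation is accepted.
With 5 states:
       p  q 
>  A   B  E 
   B   E  C 
   C   D  E 
 * D   D  D 
   E   E  E 
(> = start, * = accepting)

start=A; accept=D; A-p->B; A-q->E; B-p->E; B-q->C; C-p->D; C-q->E; D-p->D; D-q->D; E-p->E; E-q->E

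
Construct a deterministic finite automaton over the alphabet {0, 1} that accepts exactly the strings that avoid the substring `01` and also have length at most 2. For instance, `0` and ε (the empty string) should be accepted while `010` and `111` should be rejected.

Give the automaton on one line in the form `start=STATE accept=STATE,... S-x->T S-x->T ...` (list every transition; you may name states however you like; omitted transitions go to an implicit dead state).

Handle the two conditions separately and then intersect. One (3 states) tracks partial matches of the forbidden pattern `01`; the other (4 states) tracks the input length, saturating at 3. Each combined state is a pair, one component from each; accept when both components accept. After merging equivalent states the machine shrinks.
A 5-state machine:
        0   1  
>* S0   S1  S2 
 * S1   S3  S4 
 * S2   S3  S3 
 * S3   S4  S4 
   S4   S4  S4 
(> = start, * = accepting)

start=S0 accept=S0,S1,S2,S3 S0-0->S1 S0-1->S2 S1-0->S3 S1-1->S4 S2-0->S3 S2-1->S3 S3-0->S4 S3-1->S4 S4-0->S4 S4-1->S4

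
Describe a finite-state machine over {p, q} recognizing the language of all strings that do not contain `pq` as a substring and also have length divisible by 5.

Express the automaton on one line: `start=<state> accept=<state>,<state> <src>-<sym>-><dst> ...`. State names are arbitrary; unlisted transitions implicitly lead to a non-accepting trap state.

start=A accept=A,K A-p->B A-q->C B-p->D B-q->E C-p->D C-q->F D-p->G D-q->E E-p->E E-q->E F-p->G F-q->H G-p->I G-q->E H-p->I H-q->J I-p->K I-q->E J-p->K J-q->A K-p->B K-q->E

Run two small machines in parallel and take their product. One (3 states) tracks partial matches of the forbidden pattern `pq`; the other (5 states) tracks the input length modulo 5. Each combined state is a pair, one component from each; accept when both components accept. Equivalent product states are then merged.
With 11 states:
       p  q 
>* A   B  C 
   B   D  E 
   C   D  F 
   D   G  E 
   E   E  E 
   F   G  H 
   G   I  E 
   H   I  J 
   I   K  E 
   J   K  A 
 * K   B  E 
(> = start, * = accepting)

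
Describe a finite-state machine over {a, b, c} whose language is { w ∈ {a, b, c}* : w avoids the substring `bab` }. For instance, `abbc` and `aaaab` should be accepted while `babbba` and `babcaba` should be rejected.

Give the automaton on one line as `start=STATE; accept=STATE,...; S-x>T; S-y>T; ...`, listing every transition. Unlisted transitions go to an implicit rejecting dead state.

start=q0; accept=q0,q1,q2; q0-a>q0; q0-b>q1; q0-c>q0; q1-a>q2; q1-b>q1; q1-c>q0; q2-a>q0; q2-b>q3; q2-c>q0; q3-a>q3; q3-b>q3; q3-c>q3

This is the complement of 'contains `bab`'. Use the same substring-matching states — q0 through q3 holding how much of `bab` has just been matched — but flip the accepting set: everything except the trap q3 accepts.
4 states suffice.
        a   b   c  
>* q0   q0  q1  q0 
 * q1   q2  q1  q0 
 * q2   q0  q3  q0 
   q3   q3  q3  q3 
(> = start, * = accepting)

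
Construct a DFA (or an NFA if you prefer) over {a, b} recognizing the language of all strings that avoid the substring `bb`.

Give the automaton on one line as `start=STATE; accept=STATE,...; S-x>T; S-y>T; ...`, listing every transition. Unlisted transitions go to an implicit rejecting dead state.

start=q0; accept=q0,q1; q0-a>q0; q0-b>q1; q1-a>q0; q1-b>q2; q2-a>q2; q2-b>q2

This is the complement of 'contains `bb`'. Use the same substring-matching states — q0 through q2 holding how much of `bb` has just been matched — but flip the accepting set: everything except the trap q2 accepts.
3 states suffice.
        a   b  
>* q0   q0  q1 
 * q1   q0  q2 
   q2   q2  q2 
(> = start, * = accepting)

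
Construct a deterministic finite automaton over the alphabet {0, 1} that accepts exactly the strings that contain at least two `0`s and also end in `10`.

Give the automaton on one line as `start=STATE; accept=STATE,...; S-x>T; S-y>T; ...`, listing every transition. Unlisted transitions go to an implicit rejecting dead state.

start=S0; accept=S3; S0-0>S1; S0-1>S0; S1-0>S1; S1-1>S2; S2-0>S3; S2-1>S2; S3-0>S1; S3-1>S2

Run two small machines in parallel and take their product. The first has 4 states tracking the count of `0`s, saturating at 3; the second has 3 states tracking how much of the suffix `10` has currently been matched. A product state is a pair (one from each), accepting exactly when both do. Equivalent product states are then merged.
A 4-state machine:
        0   1  
>  S0   S1  S0 
   S1   S1  S2 
   S2   S3  S2 
 * S3   S1  S2 
(> = start, * = accepting)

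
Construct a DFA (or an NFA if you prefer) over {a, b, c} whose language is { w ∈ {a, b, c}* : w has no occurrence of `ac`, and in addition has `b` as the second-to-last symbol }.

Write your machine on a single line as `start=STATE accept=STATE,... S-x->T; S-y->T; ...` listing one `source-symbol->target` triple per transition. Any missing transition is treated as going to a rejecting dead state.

Handle the two conditions separately and then intersect. One (3 states) tracks partial matches of the forbidden pattern `ac`; the other (13 states) tracks the last 2 symbols read. Each combined state is a pair, one component from each; accept when both components accept. Minimizing collapses redundant product states.
7 states suffice.
        a   b   c  
>  q0   q1  q2  q0 
   q1   q1  q2  q3 
   q2   q4  q5  q6 
   q3   q3  q3  q3 
 * q4   q1  q2  q3 
 * q5   q4  q5  q6 
 * q6   q1  q2  q0 
(> = start, * = accepting)

start=q0; accept=q4,q5,q6; q0-a->q1; q0-b->q2; q0-c->q0; q1-a->q1; q1-b->q2; q1-c->q3; q2-a->q4; q2-b->q5; q2-c->q6; q3-a->q3; q3-b->q3; q3-c->q3; q4-a->q1; q4-b->q2; q4-c->q3; q5-a->q4; q5-b->q5; q5-c->q6; q6-a->q1; q6-b->q2; q6-c->q0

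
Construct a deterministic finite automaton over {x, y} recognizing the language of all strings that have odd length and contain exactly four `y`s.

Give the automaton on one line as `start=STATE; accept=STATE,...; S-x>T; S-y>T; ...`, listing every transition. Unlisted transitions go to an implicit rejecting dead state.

Build one automaton per condition and run them in lockstep. The first has 2 states tracking the input length modulo 2; the second has 6 states tracking the count of `y`s, saturating at 5. A product state is a pair (one from each), accepting exactly when both do. After merging equivalent states the machine shrinks.
11 states suffice.
          x    y  
>  q0     q1   q2 
   q1     q0   q3 
   q2     q3   q4 
   q3     q2   q5 
   q4     q5   q6 
   q5     q4   q7 
   q6     q7   q8 
   q7     q6   q9 
   q8     q9  q10 
 * q9     q8  q10 
   q10   q10  q10 
(> = start, * = accepting)

start=q0; accept=q9; q0-x>q1; q0-y>q2; q1-x>q0; q1-y>q3; q2-x>q3; q2-y>q4; q3-x>q2; q3-y>q5; q4-x>q5; q4-y>q6; q5-x>q4; q5-y>q7; q6-x>q7; q6-y>q8; q7-x>q6; q7-y>q9; q8-x>q9; q8-y>q10; q9-x>q8; q9-y>q10; q10-x>q10; q10-y>q10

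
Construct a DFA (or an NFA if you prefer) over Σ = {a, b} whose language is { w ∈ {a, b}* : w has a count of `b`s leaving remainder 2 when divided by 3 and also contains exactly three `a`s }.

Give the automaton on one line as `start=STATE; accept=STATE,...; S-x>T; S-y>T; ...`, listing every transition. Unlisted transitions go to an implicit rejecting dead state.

Handle the two conditions separately and then intersect. The first has 3 states tracking the count of `b`s modulo 3; the second has 5 states tracking the count of `a`s, saturating at 4. A product state is a pair (one from each), accepting exactly when both do.
A 15-state machine:
          a    b  
>  q0     q1   q2 
   q1     q3   q4 
   q2     q4   q5 
   q3     q6   q7 
   q4     q7   q8 
   q5     q8   q0 
   q6     q9  q10 
   q7    q10  q11 
   q8    q11   q1 
   q9     q9  q12 
   q10   q12  q13 
   q11   q13   q3 
   q12   q12  q14 
 * q13   q14   q6 
   q14   q14   q9 
(> = start, * = accepting)

start=q0; accept=q13; q0-a>q1; q0-b>q2; q1-a>q3; q1-b>q4; q2-a>q4; q2-b>q5; q3-a>q6; q3-b>q7; q4-a>q7; q4-b>q8; q5-a>q8; q5-b>q0; q6-a>q9; q6-b>q10; q7-a>q10; q7-b>q11; q8-a>q11; q8-b>q1; q9-a>q9; q9-b>q12; q10-a>q12; q10-b>q13; q11-a>q13; q11-b>q3; q12-a>q12; q12-b>q14; q13-a>q14; q13-b>q6; q14-a>q14; q14-b>q9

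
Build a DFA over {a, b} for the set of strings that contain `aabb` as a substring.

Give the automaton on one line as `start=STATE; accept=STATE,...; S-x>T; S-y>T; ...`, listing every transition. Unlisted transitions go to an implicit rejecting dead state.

start=s0; accept=s4; s0-a>s1; s0-b>s0; s1-a>s2; s1-b>s0; s2-a>s2; s2-b>s3; s3-a>s1; s3-b>s4; s4-a>s4; s4-b>s4

States s0..s3 record the length of the longest prefix of `aabb` that matches the current input suffix. Reaching s4 means `aabb` has been seen, and we stay there forever. Accept from s4.
5 states suffice.
        a   b  
>  s0   s1  s0 
   s1   s2  s0 
   s2   s2  s3 
   s3   s1  s4 
 * s4   s4  s4 
(> = start, * = accepting)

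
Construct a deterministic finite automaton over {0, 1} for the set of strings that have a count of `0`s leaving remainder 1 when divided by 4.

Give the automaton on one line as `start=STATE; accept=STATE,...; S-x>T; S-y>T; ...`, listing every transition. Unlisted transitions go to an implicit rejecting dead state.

The only thing that matters is how many `0`s have appeared, reduced mod 4. Use one state per residue: s0 for 0, …, s3 for 3. Reading `0` moves to the next residue; anything else stays put. s1 is accepting.
With 4 states:
        0   1  
>  s0   s1  s0 
 * s1   s2  s1 
   s2   s3  s2 
   s3   s0  s3 
(> = start, * = accepting)

start=s0; accept=s1; s0-0>s1; s0-1>s0; s1-0>s2; s1-1>s1; s2-0>s3; s2-1>s2; s3-0>s0; s3-1>s3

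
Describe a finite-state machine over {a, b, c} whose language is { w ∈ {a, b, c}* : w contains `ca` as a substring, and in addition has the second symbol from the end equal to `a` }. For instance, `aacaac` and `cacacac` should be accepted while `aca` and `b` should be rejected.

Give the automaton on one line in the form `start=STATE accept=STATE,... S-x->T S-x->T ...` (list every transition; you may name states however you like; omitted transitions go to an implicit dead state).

start=q0 accept=q3,q4 q0-a->q0 q0-b->q0 q0-c->q1 q1-a->q2 q1-b->q0 q1-c->q1 q2-a->q3 q2-b->q4 q2-c->q4 q3-a->q3 q3-b->q4 q3-c->q4 q4-a->q2 q4-b->q5 q4-c->q5 q5-a->q2 q5-b->q5 q5-c->q5

Run two small machines in parallel and take their product. One (3 states) tracks whether and how much of `ca` has been seen; the other (13 states) tracks the last 2 symbols read. Each combined state is a pair, one component from each; accept when both components accept. After merging equivalent states the machine shrinks.
A 6-state machine:
        a   b   c  
>  q0   q0  q0  q1 
   q1   q2  q0  q1 
   q2   q3  q4  q4 
 * q3   q3  q4  q4 
 * q4   q2  q5  q5 
   q5   q2  q5  q5 
(> = start, * = accepting)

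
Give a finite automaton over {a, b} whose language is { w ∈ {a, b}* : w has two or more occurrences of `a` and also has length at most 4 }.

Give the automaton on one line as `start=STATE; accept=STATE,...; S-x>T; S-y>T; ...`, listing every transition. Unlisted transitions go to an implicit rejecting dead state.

Handle the two conditions separately and then intersect. One (4 states) tracks the count of `a`s, saturating at 3; the other (6 states) tracks the input length, saturating at 5. Each combined state is a pair, one component from each; accept when both components accept. Equivalent product states are then merged.
10 states suffice.
        a   b  
>  q0   q1  q2 
   q1   q3  q4 
   q2   q4  q5 
 * q3   q6  q6 
   q4   q6  q7 
   q5   q7  q8 
 * q6   q9  q9 
   q7   q9  q8 
   q8   q8  q8 
 * q9   q8  q8 
(> = start, * = accepting)

start=q0; accept=q3,q6,q9; q0-a>q1; q0-b>q2; q1-a>q3; q1-b>q4; q2-a>q4; q2-b>q5; q3-a>q6; q3-b>q6; q4-a>q6; q4-b>q7; q5-a>q7; q5-b>q8; q6-a>q9; q6-b>q9; q7-a>q9; q7-b>q8; q8-a>q8; q8-b>q8; q9-a>q8; q9-b>q8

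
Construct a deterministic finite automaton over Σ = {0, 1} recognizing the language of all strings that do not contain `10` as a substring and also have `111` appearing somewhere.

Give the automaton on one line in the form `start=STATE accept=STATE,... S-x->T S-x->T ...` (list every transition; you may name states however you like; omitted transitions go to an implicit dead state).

Build one automaton per condition and run them in lockstep. The first has 3 states tracking partial matches of the forbidden pattern `10`; the second has 4 states tracking whether and how much of `111` has been seen. A product state is a pair (one from each), accepting exactly when both do. Minimizing collapses redundant product states.
       0  1 
>  A   A  B 
   B   C  D 
   C   C  C 
   D   C  E 
 * E   C  E 
(> = start, * = accepting)

start=A accept=E A-0->A A-1->B B-0->C B-1->D C-0->C C-1->C D-0->C D-1->E E-0->C E-1->E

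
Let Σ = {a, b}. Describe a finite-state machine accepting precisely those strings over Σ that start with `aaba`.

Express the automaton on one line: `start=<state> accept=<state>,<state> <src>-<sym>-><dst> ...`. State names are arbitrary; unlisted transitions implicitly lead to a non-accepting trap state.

Check the first 4 symbols one by one: q0 through q3 record how many have matched `aaba` so far; any wrong symbol goes to the dead state q5. After all 4 match we enter the accepting sink q4.
        a   b  
>  q0   q1  q5 
   q1   q2  q5 
   q2   q5  q3 
   q3   q4  q5 
 * q4   q4  q4 
   q5   q5  q5 
(> = start, * = accepting)

start=q0 accept=q4 q0-a->q1 q0-b->q5 q1-a->q2 q1-b->q5 q2-a->q5 q2-b->q3 q3-a->q4 q3-b->q5 q4-a->q4 q4-b->q4 q5-a->q5 q5-b->q5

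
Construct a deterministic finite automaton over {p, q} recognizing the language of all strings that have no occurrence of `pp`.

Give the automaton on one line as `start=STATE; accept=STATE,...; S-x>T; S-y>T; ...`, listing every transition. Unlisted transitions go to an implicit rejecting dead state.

start=s0; accept=s0,s1; s0-p>s1; s0-q>s0; s1-p>s2; s1-q>s0; s2-p>s2; s2-q>s2

This is the complement of 'contains `pp`'. Use the same substring-matching states — s0 through s2 holding how much of `pp` has just been matched — but flip the accepting set: everything except the trap s2 accepts.
A 3-state machine:
        p   q  
>* s0   s1  s0 
 * s1   s2  s0 
   s2   s2  s2 
(> = start, * = accepting)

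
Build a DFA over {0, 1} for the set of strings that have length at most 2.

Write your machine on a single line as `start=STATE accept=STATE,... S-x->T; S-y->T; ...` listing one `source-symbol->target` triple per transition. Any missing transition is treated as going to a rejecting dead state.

start=q0; accept=q0,q1,q2; q0-0->q1; q0-1->q1; q1-0->q2; q1-1->q2; q2-0->q3; q2-1->q3; q3-0->q3; q3-1->q3

We only need to distinguish lengths 0, 1, …, 2, and '>2'. Chain q0 → q1 → q2 → q3 on every symbol, with q3 looping. Accepting states: {q0, q1, q2}.
With 4 states:
        0   1  
>* q0   q1  q1 
 * q1   q2  q2 
 * q2   q3  q3 
   q3   q3  q3 
(> = start, * = accepting)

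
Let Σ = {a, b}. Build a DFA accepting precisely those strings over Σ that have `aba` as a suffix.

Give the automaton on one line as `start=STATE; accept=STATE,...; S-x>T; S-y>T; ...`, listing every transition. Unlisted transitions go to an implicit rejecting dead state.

Let each state record the length of the longest suffix of the input read so far that is also a prefix of `aba`. q1 means the last symbol is `a`; q2 means the last 2 symbols are `ab`; q3 means the last 3 symbols are `aba`. Accept only at q3, where the string currently ends in `aba`.
4 states suffice.
        a   b  
>  q0   q1  q0 
   q1   q1  q2 
   q2   q3  q0 
 * q3   q1  q2 
(> = start, * = accepting)

start=q0; accept=q3; q0-a>q1; q0-b>q0; q1-a>q1; q1-b>q2; q2-a>q3; q2-b>q0; q3-a>q1; q3-b>q2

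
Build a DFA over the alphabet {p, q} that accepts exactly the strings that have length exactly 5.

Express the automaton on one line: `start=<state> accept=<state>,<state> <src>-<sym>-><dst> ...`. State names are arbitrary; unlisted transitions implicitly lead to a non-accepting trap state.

Count input length up to 6: every symbol moves from A toward G, which means 'more than 5' and absorbs. Accept from {F}.
       p  q 
>  A   B  B 
   B   C  C 
   C   D  D 
   D   E  E 
   E   F  F 
 * F   G  G 
   G   G  G 
(> = start, * = accepting)

start=A accept=F A-p->B A-q->B B-p->C B-q->C C-p->D C-q->D D-p->E D-q->E E-p->F E-q->F F-p->G F-q->G G-p->G G-q->G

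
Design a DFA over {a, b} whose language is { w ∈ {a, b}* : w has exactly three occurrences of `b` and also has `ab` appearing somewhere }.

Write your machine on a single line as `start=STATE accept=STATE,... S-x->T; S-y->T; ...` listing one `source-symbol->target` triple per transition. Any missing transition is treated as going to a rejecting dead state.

start=s0; accept=s7; s0-a->s1; s0-b->s2; s1-a->s1; s1-b->s3; s2-a->s3; s2-b->s4; s3-a->s3; s3-b->s5; s4-a->s5; s4-b->s6; s5-a->s5; s5-b->s7; s6-a->s6; s6-b->s6; s7-a->s7; s7-b->s6

Build one automaton per condition and run them in lockstep. The first has 5 states tracking the count of `b`s, saturating at 4; the second has 3 states tracking whether and how much of `ab` has been seen. A product state is a pair (one from each), accepting exactly when both do. After merging equivalent states the machine shrinks.
With 8 states:
        a   b  
>  s0   s1  s2 
   s1   s1  s3 
   s2   s3  s4 
   s3   s3  s5 
   s4   s5  s6 
   s5   s5  s7 
   s6   s6  s6 
 * s7   s7  s6 
(> = start, * = accepting)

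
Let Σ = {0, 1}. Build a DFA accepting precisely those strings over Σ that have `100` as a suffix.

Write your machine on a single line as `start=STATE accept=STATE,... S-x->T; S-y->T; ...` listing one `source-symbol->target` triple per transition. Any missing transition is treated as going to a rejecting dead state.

Remember how much of `100` the current input suffix matches. State q0 means no match yet; q1 means the last symbol is `1`; q2 means the last 2 symbols are `10`; q3 means the last 3 symbols are `100`. Only q3 accepts. On a mismatch, fall back to the longest proper suffix that is still a prefix of `100`.
With 4 states:
        0   1  
>  q0   q0  q1 
   q1   q2  q1 
   q2   q3  q1 
 * q3   q0  q1 
(> = start, * = accepting)

start=q0; accept=q3; q0-0->q0; q0-1->q1; q1-0->q2; q1-1->q1; q2-0->q3; q2-1->q1; q3-0->q0; q3-1->q1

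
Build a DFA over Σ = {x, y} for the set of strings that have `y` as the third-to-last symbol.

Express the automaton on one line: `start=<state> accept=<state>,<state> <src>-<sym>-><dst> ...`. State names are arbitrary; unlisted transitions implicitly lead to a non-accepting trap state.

start=A accept=L,M,N,O A-x->B A-y->C B-x->D B-y->E C-x->F C-y->G D-x->H D-y->I E-x->J E-y->K F-x->L F-y->M G-x->N G-y->O H-x->H H-y->I I-x->J I-y->K J-x->L J-y->M K-x->N K-y->O L-x->H L-y->I M-x->J M-y->K N-x->L N-y->M O-x->N O-y->O

A DFA must remember the last 3 symbols (since which symbol is third-to-last isn't known until the input ends). Use one state per possible window of the last ≤3 symbols; accept from those whose window starts with `y`.
With 15 states:
       x  y 
>  A   B  C 
   B   D  E 
   C   F  G 
   D   H  I 
   E   J  K 
   F   L  M 
   G   N  O 
   H   H  I 
   I   J  K 
   J   L  M 
   K   N  O 
 * L   H  I 
 * M   J  K 
 * N   L  M 
 * O   N  O 
(> = start, * = accepting)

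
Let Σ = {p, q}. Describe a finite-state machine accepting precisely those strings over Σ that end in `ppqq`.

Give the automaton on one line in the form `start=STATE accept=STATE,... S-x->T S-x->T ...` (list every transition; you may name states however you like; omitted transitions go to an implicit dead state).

start=A accept=E A-p->B A-q->A B-p->C B-q->A C-p->C C-q->D D-p->B D-q->E E-p->B E-q->A

Remember how much of `ppqq` the current input suffix matches. State A means no match yet; B means the last symbol is `p`; C means the last 2 symbols are `pp`; D means the last 3 symbols are `ppq`; E means the last 4 symbols are `ppqq`. Only E accepts. On a mismatch, fall back to the longest proper suffix that is still a prefix of `ppqq`.
With 5 states:
       p  q 
>  A   B  A 
   B   C  A 
   C   C  D 
   D   B  E 
 * E   B  A 
(> = start, * = accepting)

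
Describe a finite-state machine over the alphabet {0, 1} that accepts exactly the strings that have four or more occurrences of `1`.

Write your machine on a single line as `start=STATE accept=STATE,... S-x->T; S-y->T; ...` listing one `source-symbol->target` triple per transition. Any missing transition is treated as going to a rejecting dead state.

Count `1`s, saturating at 5: states A through E mean 0 through 4 `1`s seen; F means more than 4. Each `1` increments (capped at F); other symbols loop. Accept from {E, F}.
With 6 states:
       0  1 
>  A   A  B 
   B   B  C 
   C   C  D 
   D   D  E 
 * E   E  F 
 * F   F  F 
(> = start, * = accepting)

start=A; accept=E,F; A-0->A; A-1->B; B-0->B; B-1->C; C-0->C; C-1->D; D-0->D; D-1->E; E-0->E; E-1->F; F-0->F; F-1->F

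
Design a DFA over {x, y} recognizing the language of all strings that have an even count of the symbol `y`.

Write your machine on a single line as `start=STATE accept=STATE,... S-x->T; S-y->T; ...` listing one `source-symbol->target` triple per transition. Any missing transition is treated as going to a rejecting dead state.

Keep the running count of `y`s modulo 2: each `y` advances along the cycle s0 → s1 → s0 while other symbols loop. Accept at s0.
With 2 states:
        x   y  
>* s0   s0  s1 
   s1   s1  s0 
(> = start, * = accepting)

start=s0; accept=s0; s0-x->s0; s0-y->s1; s1-x->s1; s1-y->s0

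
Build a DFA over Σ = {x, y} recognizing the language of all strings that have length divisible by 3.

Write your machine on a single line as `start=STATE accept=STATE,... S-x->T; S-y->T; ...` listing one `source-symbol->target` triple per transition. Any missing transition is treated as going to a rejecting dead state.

start=s0; accept=s0; s0-x->s1; s0-y->s1; s1-x->s2; s1-y->s2; s2-x->s0; s2-y->s0

Only the length mod 3 matters, so use a 3-cycle: from any state, every input symbol moves to the next state, wrapping s2 back to s0. Mark s0 accepting.
A 3-state machine:
        x   y  
>* s0   s1  s1 
   s1   s2  s2 
   s2   s0  s0 
(> = start, * = accepting)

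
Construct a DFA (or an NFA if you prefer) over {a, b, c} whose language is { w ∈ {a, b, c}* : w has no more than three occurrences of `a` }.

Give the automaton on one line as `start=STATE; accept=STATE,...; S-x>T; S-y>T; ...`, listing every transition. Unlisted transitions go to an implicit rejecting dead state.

Only the number of `a`s matters, and only up to 4. Make a chain s0 → s1 → s2 → s3 → s4 advanced by each `a` (with s4 absorbing); every other symbol self-loops. The accepting set is {s0, s1, s2, s3}.
With 5 states:
        a   b   c  
>* s0   s1  s0  s0 
 * s1   s2  s1  s1 
 * s2   s3  s2  s2 
 * s3   s4  s3  s3 
   s4   s4  s4  s4 
(> = start, * = accepting)

start=s0; accept=s0,s1,s2,s3; s0-a>s1; s0-b>s0; s0-c>s0; s1-a>s2; s1-b>s1; s1-c>s1; s2-a>s3; s2-b>s2; s2-c>s2; s3-a>s4; s3-b>s3; s3-c>s3; s4-a>s4; s4-b>s4; s4-c>s4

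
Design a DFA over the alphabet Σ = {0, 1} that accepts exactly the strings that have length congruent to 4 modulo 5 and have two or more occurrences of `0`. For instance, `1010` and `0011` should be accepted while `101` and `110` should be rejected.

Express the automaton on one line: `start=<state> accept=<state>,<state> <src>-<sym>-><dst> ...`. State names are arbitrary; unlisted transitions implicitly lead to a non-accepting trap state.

Run two small machines in parallel and take their product. The first has 5 states tracking the input length modulo 5; the second has 4 states tracking the count of `0`s, saturating at 3. A product state is a pair (one from each), accepting exactly when both do. Minimizing collapses redundant product states.
With 15 states:
          0    1  
>  S0     S1   S2 
   S1     S3   S4 
   S2     S4   S5 
   S3     S6   S6 
   S4     S6   S7 
   S5     S7   S8 
   S6     S9   S9 
   S7     S9  S10 
   S8    S10  S11 
 * S9    S12  S12 
   S10   S12  S13 
   S11   S13   S0 
   S12   S14  S14 
   S13   S14   S1 
   S14    S3   S3 
(> = start, * = accepting)

start=S0 accept=S9 S0-0->S1 S0-1->S2 S1-0->S3 S1-1->S4 S2-0->S4 S2-1->S5 S3-0->S6 S3-1->S6 S4-0->S6 S4-1->S7 S5-0->S7 S5-1->S8 S6-0->S9 S6-1->S9 S7-0->S9 S7-1->S10 S8-0->S10 S8-1->S11 S9-0->S12 S9-1->S12 S10-0->S12 S10-1->S13 S11-0->S13 S11-1->S0 S12-0->S14 S12-1->S14 S13-0->S14 S13-1->S1 S14-0->S3 S14-1->S3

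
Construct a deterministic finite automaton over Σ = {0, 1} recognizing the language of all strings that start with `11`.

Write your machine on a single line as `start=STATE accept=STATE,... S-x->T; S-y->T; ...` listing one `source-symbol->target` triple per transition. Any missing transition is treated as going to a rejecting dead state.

Walk along `11` while the input agrees: from S0 take `1` to S1, and so on. Any deviation drops to the rejecting sink S3. Once S2 is reached the prefix is confirmed and every continuation is accepted.
4 states suffice.
        0   1  
>  S0   S3  S1 
   S1   S3  S2 
 * S2   S2  S2 
   S3   S3  S3 
(> = start, * = accepting)

start=S0; accept=S2; S0-0->S3; S0-1->S1; S1-0->S3; S1-1->S2; S2-0->S2; S2-1->S2; S3-0->S3; S3-1->S3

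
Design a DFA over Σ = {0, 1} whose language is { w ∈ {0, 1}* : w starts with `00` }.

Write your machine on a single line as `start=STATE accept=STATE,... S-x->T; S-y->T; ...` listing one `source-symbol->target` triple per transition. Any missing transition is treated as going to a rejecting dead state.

start=s0; accept=s2; s0-0->s1; s0-1->s3; s1-0->s2; s1-1->s3; s2-0->s2; s2-1->s2; s3-0->s3; s3-1->s3

Walk along `00` while the input agrees: from s0 take `0` to s1, and so on. Any deviation drops to the rejecting sink s3. Once s2 is reached the prefix is confirmed and every continuation is accepted.
4 states suffice.
        0   1  
>  s0   s1  s3 
   s1   s2  s3 
 * s2   s2  s2 
   s3   s3  s3 
(> = start, * = accepting)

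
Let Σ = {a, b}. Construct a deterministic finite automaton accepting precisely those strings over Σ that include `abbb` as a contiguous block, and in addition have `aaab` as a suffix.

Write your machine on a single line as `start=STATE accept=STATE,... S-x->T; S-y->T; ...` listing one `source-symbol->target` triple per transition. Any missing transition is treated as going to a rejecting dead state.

start=q0; accept=q8; q0-a->q1; q0-b->q0; q1-a->q1; q1-b->q2; q2-a->q1; q2-b->q3; q3-a->q1; q3-b->q4; q4-a->q5; q4-b->q4; q5-a->q6; q5-b->q4; q6-a->q7; q6-b->q4; q7-a->q7; q7-b->q8; q8-a->q5; q8-b->q4

Handle the two conditions separately and then intersect. The first has 5 states tracking whether and how much of `abbb` has been seen; the second has 5 states tracking how much of the suffix `aaab` has currently been matched. A product state is a pair (one from each), accepting exactly when both do. After merging equivalent states the machine shrinks.
9 states suffice.
        a   b  
>  q0   q1  q0 
   q1   q1  q2 
   q2   q1  q3 
   q3   q1  q4 
   q4   q5  q4 
   q5   q6  q4 
   q6   q7  q4 
   q7   q7  q8 
 * q8   q5  q4 
(> = start, * = accepting)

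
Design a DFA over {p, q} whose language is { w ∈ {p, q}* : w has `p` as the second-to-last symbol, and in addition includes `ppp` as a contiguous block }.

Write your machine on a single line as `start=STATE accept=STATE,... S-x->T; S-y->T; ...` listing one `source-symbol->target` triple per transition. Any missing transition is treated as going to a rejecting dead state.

Run two small machines in parallel and take their product. One (7 states) tracks the last 2 symbols read; the other (4 states) tracks whether and how much of `ppp` has been seen. Each combined state is a pair, one component from each; accept when both components accept. Equivalent product states are then merged.
7 states suffice.
       p  q 
>  A   B  A 
   B   C  A 
   C   D  A 
 * D   D  E 
 * E   F  G 
   F   D  E 
   G   F  G 
(> = start, * = accepting)

start=A; accept=D,E; A-p->B; A-q->A; B-p->C; B-q->A; C-p->D; C-q->A; D-p->D; D-q->E; E-p->F; E-q->G; F-p->D; F-q->E; G-p->F; G-q->G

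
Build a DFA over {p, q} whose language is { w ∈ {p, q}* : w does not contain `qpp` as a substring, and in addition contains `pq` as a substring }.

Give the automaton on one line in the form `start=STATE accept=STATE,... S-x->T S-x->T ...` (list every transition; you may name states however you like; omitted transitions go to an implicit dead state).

start=A accept=D,F A-p->B A-q->C B-p->B B-q->D C-p->E C-q->C D-p->F D-q->D E-p->G E-q->D F-p->G F-q->D G-p->G G-q->G

Build one automaton per condition and run them in lockstep. One (4 states) tracks partial matches of the forbidden pattern `qpp`; the other (3 states) tracks whether and how much of `pq` has been seen. Each combined state is a pair, one component from each; accept when both components accept. Equivalent product states are then merged.
With 7 states:
       p  q 
>  A   B  C 
   B   B  D 
   C   E  C 
 * D   F  D 
   E   G  D 
 * F   G  D 
   G   G  G 
(> = start, * = accepting)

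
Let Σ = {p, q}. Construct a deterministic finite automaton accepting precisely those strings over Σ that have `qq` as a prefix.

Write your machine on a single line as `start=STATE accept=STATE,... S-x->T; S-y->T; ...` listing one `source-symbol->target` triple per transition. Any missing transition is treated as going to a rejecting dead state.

Check the first 2 symbols one by one: A through B record how many have matched `qq` so far; any wrong symbol goes to the dead state D. After all 2 match we enter the accepting sink C.
A 4-state machine:
       p  q 
>  A   D  B 
   B   D  C 
 * C   C  C 
   D   D  D 
(> = start, * = accepting)

start=A; accept=C; A-p->D; A-q->B; B-p->D; B-q->C; C-p->C; C-q->C; D-p->D; D-q->D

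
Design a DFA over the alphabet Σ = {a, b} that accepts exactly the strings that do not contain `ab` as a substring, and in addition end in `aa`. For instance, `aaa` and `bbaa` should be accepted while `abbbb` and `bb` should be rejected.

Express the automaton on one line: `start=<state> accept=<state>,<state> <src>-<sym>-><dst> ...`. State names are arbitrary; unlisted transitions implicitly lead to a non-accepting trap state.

Build one automaton per condition and run them in lockstep. The first has 3 states tracking partial matches of the forbidden pattern `ab`; the second has 3 states tracking how much of the suffix `aa` has currently been matched. A product state is a pair (one from each), accepting exactly when both do. After merging equivalent states the machine shrinks.
4 states suffice.
        a   b  
>  s0   s1  s0 
   s1   s2  s3 
 * s2   s2  s3 
   s3   s3  s3 
(> = start, * = accepting)

start=s0 accept=s2 s0-a->s1 s0-b->s0 s1-a->s2 s1-b->s3 s2-a->s2 s2-b->s3 s3-a->s3 s3-b->s3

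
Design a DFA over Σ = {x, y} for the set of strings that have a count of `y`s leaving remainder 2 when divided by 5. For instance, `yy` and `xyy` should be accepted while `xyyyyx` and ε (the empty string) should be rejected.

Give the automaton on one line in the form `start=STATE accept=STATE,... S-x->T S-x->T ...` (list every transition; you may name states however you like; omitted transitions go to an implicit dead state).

start=S0 accept=S2 S0-x->S0 S0-y->S1 S1-x->S1 S1-y->S2 S2-x->S2 S2-y->S3 S3-x->S3 S3-y->S4 S4-x->S4 S4-y->S0

The only thing that matters is how many `y`s have appeared, reduced mod 5. Use one state per residue: S0 for 0, …, S4 for 4. Reading `y` moves to the next residue; anything else stays put. S2 is accepting.
With 5 states:
        x   y  
>  S0   S0  S1 
   S1   S1  S2 
 * S2   S2  S3 
   S3   S3  S4 
   S4   S4  S0 
(> = start, * = accepting)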